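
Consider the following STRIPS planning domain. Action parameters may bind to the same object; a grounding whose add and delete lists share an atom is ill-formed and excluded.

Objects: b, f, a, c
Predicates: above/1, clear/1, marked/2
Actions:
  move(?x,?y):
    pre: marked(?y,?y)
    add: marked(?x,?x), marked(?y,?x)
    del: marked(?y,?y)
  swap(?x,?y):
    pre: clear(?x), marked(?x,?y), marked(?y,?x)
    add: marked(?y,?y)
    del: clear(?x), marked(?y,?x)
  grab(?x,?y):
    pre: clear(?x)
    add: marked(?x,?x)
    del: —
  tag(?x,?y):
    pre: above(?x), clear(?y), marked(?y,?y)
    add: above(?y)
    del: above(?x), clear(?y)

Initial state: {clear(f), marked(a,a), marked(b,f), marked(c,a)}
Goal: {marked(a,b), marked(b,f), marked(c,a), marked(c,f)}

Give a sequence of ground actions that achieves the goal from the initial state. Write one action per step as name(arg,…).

1. move(b,a)  →  {clear(f), marked(a,b), marked(b,b), marked(b,f), marked(c,a)}
2. move(c,b)  →  {clear(f), marked(a,b), marked(b,c), marked(b,f), marked(c,a), marked(c,c)}
3. move(f,c)  →  {clear(f), marked(a,b), marked(b,c), marked(b,f), marked(c,a), marked(c,f), marked(f,f)}

move(b,a); move(c,b); move(f,c)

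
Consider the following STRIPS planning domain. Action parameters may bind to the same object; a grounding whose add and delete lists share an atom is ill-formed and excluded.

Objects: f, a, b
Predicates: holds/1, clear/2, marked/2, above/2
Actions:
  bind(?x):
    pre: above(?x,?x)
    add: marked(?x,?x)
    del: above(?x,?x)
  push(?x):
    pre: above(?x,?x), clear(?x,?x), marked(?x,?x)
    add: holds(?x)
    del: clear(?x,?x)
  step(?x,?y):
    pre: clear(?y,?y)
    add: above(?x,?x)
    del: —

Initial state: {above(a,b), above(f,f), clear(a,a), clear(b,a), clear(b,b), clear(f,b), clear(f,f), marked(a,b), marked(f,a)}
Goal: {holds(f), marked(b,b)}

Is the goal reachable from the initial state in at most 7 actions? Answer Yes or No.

Yes

1. bind(f)  →  {above(a,b), clear(a,a), clear(b,a), clear(b,b), clear(f,b), clear(f,f), marked(a,b), marked(f,a), marked(f,f)}
2. step(f,f)  →  {above(a,b), above(f,f), clear(a,a), clear(b,a), clear(b,b), clear(f,b), clear(f,f), marked(a,b), marked(f,a), marked(f,f)}
3. push(f)  →  {above(a,b), above(f,f), clear(a,a), clear(b,a), clear(b,b), clear(f,b), holds(f), marked(a,b), marked(f,a), marked(f,f)}
4. step(b,a)  →  {above(a,b), above(b,b), above(f,f), clear(a,a), clear(b,a), clear(b,b), clear(f,b), holds(f), marked(a,b), marked(f,a), marked(f,f)}
5. bind(b)  →  {above(a,b), above(f,f), clear(a,a), clear(b,a), clear(b,b), clear(f,b), holds(f), marked(a,b), marked(b,b), marked(f,a), marked(f,f)}
optimal plan length = 5; 5 ≤ 7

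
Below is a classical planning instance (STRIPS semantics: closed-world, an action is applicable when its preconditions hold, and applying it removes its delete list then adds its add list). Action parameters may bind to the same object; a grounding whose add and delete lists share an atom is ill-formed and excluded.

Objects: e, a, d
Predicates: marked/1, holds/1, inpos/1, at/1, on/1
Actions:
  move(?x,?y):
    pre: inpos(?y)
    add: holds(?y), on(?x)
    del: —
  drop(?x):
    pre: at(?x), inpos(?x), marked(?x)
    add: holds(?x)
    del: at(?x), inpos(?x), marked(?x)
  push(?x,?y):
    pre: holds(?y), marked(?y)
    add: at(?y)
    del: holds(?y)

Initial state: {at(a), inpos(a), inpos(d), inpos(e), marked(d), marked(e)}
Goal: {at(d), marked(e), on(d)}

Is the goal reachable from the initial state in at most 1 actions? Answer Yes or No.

No

1. move(d,d)  →  {at(a), holds(d), inpos(a), inpos(d), inpos(e), marked(d), marked(e), on(d)}
2. push(e,d)  →  {at(a), at(d), inpos(a), inpos(d), inpos(e), marked(d), marked(e), on(d)}
optimal plan length = 2; 2 > 1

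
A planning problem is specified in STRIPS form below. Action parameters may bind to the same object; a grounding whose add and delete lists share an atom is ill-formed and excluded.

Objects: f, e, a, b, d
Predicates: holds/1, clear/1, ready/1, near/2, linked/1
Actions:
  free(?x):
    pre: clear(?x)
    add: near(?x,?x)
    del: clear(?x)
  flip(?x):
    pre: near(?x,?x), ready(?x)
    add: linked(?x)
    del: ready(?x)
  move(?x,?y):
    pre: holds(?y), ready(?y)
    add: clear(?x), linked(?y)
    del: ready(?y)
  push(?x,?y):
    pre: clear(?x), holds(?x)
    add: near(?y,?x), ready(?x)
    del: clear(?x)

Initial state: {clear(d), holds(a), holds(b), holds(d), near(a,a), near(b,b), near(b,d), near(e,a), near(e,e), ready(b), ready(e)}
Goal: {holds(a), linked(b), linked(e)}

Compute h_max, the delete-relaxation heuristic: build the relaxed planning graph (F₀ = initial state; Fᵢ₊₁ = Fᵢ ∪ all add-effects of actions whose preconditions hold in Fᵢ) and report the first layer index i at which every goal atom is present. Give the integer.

F0 = init (11 atoms)
F1 = F0 ∪ {clear(a), clear(b), clear(e), clear(f), linked(b), linked(e), near(a,d), near(d,d), near(e,d), near(f,d), ready(d)}  (22 atoms)
goal ⊆ F1  ⇒  h_max = 1

1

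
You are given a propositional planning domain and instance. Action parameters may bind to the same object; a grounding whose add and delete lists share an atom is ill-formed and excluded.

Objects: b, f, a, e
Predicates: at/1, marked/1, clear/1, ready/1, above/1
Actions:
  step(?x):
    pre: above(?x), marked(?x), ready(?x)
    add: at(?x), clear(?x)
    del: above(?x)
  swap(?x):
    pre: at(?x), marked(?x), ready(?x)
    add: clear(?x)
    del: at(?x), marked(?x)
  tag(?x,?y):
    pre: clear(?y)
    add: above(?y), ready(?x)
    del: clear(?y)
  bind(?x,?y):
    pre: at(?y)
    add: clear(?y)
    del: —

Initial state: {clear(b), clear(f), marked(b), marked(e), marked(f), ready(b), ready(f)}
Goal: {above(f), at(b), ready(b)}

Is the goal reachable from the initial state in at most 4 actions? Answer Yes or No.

1. tag(b,b)  →  {above(b), clear(f), marked(b), marked(e), marked(f), ready(b), ready(f)}
2. step(b)  →  {at(b), clear(b), clear(f), marked(b), marked(e), marked(f), ready(b), ready(f)}
3. tag(b,f)  →  {above(f), at(b), clear(b), marked(b), marked(e), marked(f), ready(b), ready(f)}
optimal plan length = 3; 3 ≤ 4

Yes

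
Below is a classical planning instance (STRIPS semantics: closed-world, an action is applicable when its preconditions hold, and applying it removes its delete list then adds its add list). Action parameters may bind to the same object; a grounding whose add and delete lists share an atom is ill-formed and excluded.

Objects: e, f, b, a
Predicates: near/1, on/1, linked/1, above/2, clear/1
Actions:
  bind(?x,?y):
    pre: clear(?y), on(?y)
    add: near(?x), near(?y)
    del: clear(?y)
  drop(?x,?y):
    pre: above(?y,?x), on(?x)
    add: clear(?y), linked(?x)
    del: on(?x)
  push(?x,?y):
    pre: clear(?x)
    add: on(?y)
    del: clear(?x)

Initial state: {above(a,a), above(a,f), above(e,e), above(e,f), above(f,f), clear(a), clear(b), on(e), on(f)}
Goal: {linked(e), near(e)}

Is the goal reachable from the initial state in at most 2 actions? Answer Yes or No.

1. drop(e,e)  →  {above(a,a), above(a,f), above(e,e), above(e,f), above(f,f), clear(a), clear(b), clear(e), linked(e), on(f)}
2. push(e,b)  →  {above(a,a), above(a,f), above(e,e), above(e,f), above(f,f), clear(a), clear(b), linked(e), on(b), on(f)}
3. bind(e,b)  →  {above(a,a), above(a,f), above(e,e), above(e,f), above(f,f), clear(a), linked(e), near(b), near(e), on(b), on(f)}
optimal plan length = 3; 3 > 2

No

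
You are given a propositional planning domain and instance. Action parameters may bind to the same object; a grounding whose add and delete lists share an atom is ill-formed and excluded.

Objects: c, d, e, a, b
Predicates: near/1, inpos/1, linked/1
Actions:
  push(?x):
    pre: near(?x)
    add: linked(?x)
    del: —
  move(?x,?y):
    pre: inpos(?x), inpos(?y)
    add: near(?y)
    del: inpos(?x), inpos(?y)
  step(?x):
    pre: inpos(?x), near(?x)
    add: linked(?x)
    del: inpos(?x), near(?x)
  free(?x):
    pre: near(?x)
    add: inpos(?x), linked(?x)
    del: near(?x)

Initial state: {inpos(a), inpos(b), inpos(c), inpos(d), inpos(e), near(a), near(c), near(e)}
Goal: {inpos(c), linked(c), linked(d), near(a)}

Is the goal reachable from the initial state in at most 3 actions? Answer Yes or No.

1. push(c)  →  {inpos(a), inpos(b), inpos(c), inpos(d), inpos(e), linked(c), near(a), near(c), near(e)}
2. move(d,d)  →  {inpos(a), inpos(b), inpos(c), inpos(e), linked(c), near(a), near(c), near(d), near(e)}
3. push(d)  →  {inpos(a), inpos(b), inpos(c), inpos(e), linked(c), linked(d), near(a), near(c), near(d), near(e)}
optimal plan length = 3; 3 ≤ 3

Yes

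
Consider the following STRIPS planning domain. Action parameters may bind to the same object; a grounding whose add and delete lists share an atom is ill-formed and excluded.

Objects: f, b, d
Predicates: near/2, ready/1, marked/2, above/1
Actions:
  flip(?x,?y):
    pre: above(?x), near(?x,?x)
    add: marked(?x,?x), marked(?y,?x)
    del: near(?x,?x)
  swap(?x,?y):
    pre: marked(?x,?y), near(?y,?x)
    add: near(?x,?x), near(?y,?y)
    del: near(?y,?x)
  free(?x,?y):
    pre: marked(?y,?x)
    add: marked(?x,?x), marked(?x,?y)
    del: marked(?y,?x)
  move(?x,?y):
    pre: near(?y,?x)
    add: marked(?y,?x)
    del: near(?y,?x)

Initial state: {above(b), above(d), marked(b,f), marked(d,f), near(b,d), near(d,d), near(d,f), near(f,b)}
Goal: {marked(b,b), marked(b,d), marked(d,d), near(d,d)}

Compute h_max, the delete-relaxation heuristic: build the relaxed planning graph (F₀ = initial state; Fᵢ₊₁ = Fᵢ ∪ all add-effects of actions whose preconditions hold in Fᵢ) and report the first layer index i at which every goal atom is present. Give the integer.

F0 = init (8 atoms)
F1 = F0 ∪ {marked(b,d), marked(d,d), marked(f,b), marked(f,d), marked(f,f), near(b,b), near(f,f)}  (15 atoms)
F2 = F1 ∪ {marked(b,b), marked(d,b)}  (17 atoms)
goal ⊆ F2  ⇒  h_max = 2

2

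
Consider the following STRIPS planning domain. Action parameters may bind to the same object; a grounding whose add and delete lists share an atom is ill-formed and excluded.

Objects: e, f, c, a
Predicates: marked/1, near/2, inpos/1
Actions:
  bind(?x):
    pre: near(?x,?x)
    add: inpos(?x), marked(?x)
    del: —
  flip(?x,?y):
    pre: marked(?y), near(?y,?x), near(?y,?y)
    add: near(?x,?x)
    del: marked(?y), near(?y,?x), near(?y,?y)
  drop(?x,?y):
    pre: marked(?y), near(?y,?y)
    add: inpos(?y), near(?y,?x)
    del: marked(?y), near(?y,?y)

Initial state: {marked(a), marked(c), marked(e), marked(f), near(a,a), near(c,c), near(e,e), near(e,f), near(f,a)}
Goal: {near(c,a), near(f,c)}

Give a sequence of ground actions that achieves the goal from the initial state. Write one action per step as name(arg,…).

flip(f,e); drop(c,f); drop(a,c)

1. flip(f,e)  →  {marked(a), marked(c), marked(f), near(a,a), near(c,c), near(f,a), near(f,f)}
2. drop(c,f)  →  {inpos(f), marked(a), marked(c), near(a,a), near(c,c), near(f,a), near(f,c)}
3. drop(a,c)  →  {inpos(c), inpos(f), marked(a), near(a,a), near(c,a), near(f,a), near(f,c)}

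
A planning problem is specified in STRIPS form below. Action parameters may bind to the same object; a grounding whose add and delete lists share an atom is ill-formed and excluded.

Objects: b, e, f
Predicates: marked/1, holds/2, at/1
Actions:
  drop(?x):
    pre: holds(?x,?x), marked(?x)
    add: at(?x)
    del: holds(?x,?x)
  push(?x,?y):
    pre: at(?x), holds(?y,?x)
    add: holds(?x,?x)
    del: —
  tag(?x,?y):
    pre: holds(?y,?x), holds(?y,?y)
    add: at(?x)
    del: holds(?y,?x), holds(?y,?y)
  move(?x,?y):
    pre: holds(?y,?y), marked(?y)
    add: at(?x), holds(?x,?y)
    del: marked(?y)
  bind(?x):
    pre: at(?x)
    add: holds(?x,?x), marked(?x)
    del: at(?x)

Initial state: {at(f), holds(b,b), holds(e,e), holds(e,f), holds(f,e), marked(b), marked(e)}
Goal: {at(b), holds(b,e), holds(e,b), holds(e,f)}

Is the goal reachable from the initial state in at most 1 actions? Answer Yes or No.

No

1. move(b,e)  →  {at(b), at(f), holds(b,b), holds(b,e), holds(e,e), holds(e,f), holds(f,e), marked(b)}
2. move(e,b)  →  {at(b), at(e), at(f), holds(b,b), holds(b,e), holds(e,b), holds(e,e), holds(e,f), holds(f,e)}
optimal plan length = 2; 2 > 1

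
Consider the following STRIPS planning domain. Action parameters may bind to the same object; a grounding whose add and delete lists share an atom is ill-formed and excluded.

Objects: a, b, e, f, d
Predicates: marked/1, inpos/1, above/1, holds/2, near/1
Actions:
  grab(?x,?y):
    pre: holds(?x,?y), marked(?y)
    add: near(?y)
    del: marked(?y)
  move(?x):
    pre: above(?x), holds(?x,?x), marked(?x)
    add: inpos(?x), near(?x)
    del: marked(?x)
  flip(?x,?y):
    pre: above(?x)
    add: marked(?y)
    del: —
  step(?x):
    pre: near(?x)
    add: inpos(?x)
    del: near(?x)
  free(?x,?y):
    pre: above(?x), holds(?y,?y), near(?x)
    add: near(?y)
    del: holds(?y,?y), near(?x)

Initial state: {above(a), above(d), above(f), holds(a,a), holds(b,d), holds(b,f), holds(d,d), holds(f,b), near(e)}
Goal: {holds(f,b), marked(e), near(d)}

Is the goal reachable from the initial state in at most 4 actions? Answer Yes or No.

Yes

1. flip(a,e)  →  {above(a), above(d), above(f), holds(a,a), holds(b,d), holds(b,f), holds(d,d), holds(f,b), marked(e), near(e)}
2. flip(a,d)  →  {above(a), above(d), above(f), holds(a,a), holds(b,d), holds(b,f), holds(d,d), holds(f,b), marked(d), marked(e), near(e)}
3. grab(b,d)  →  {above(a), above(d), above(f), holds(a,a), holds(b,d), holds(b,f), holds(d,d), holds(f,b), marked(e), near(d), near(e)}
optimal plan length = 3; 3 ≤ 4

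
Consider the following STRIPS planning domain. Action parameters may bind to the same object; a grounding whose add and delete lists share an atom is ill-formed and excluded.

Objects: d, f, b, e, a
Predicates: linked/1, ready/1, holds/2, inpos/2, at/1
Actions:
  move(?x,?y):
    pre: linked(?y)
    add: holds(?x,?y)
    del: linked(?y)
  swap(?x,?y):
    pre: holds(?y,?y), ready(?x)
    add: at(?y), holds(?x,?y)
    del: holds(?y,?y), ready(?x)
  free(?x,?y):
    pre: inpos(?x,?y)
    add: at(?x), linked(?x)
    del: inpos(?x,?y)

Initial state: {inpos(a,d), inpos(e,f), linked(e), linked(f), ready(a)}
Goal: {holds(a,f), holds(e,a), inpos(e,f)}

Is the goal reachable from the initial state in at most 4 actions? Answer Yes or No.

1. move(a,f)  →  {holds(a,f), inpos(a,d), inpos(e,f), linked(e), ready(a)}
2. free(a,d)  →  {at(a), holds(a,f), inpos(e,f), linked(a), linked(e), ready(a)}
3. move(e,a)  →  {at(a), holds(a,f), holds(e,a), inpos(e,f), linked(e), ready(a)}
optimal plan length = 3; 3 ≤ 4

Yes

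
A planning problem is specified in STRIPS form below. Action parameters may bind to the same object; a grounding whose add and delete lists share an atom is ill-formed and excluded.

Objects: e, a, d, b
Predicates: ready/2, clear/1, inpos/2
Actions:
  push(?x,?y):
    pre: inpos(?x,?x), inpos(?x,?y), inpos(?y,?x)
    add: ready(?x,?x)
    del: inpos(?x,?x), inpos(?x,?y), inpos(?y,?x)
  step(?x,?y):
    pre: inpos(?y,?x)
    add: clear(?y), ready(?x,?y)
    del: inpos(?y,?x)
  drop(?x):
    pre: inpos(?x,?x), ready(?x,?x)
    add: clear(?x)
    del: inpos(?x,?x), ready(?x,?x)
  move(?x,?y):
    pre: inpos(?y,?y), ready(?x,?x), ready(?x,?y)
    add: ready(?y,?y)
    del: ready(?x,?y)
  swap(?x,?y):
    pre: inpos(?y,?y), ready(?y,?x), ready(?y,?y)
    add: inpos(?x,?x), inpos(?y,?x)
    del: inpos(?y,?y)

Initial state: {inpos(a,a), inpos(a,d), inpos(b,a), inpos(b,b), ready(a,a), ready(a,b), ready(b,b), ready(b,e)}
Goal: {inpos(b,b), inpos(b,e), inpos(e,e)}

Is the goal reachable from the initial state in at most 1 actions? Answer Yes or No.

No

1. swap(e,b)  →  {inpos(a,a), inpos(a,d), inpos(b,a), inpos(b,e), inpos(e,e), ready(a,a), ready(a,b), ready(b,b), ready(b,e)}
2. swap(b,a)  →  {inpos(a,b), inpos(a,d), inpos(b,a), inpos(b,b), inpos(b,e), inpos(e,e), ready(a,a), ready(a,b), ready(b,b), ready(b,e)}
optimal plan length = 2; 2 > 1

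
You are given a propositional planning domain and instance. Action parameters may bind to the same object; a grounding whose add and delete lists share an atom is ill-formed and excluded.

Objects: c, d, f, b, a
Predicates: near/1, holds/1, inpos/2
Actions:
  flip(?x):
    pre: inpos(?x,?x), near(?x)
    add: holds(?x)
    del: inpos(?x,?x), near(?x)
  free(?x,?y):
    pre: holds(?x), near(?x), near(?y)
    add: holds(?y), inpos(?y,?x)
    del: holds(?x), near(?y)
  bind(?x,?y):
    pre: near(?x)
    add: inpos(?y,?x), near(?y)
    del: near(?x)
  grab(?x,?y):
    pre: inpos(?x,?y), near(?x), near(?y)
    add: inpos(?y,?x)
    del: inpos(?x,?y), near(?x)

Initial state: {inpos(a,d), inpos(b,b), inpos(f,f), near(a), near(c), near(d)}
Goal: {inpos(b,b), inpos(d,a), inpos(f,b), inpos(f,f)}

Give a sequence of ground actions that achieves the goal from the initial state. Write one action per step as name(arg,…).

1. bind(c,b)  →  {inpos(a,d), inpos(b,b), inpos(b,c), inpos(f,f), near(a), near(b), near(d)}
2. bind(b,f)  →  {inpos(a,d), inpos(b,b), inpos(b,c), inpos(f,b), inpos(f,f), near(a), near(d), near(f)}
3. bind(a,d)  →  {inpos(a,d), inpos(b,b), inpos(b,c), inpos(d,a), inpos(f,b), inpos(f,f), near(d), near(f)}

bind(c,b); bind(b,f); bind(a,d)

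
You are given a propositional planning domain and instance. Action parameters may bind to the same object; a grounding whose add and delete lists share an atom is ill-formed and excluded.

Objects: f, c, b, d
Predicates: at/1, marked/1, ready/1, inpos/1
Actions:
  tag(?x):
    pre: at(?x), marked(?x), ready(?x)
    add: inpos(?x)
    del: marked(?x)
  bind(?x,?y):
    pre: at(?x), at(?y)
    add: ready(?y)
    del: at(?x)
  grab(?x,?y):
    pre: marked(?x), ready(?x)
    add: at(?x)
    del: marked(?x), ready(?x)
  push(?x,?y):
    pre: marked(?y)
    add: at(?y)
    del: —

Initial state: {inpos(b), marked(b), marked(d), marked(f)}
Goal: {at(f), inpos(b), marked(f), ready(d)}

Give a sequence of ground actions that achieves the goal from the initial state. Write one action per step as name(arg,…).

push(f,f); push(f,d); bind(d,d)

1. push(f,f)  →  {at(f), inpos(b), marked(b), marked(d), marked(f)}
2. push(f,d)  →  {at(d), at(f), inpos(b), marked(b), marked(d), marked(f)}
3. bind(d,d)  →  {at(f), inpos(b), marked(b), marked(d), marked(f), ready(d)}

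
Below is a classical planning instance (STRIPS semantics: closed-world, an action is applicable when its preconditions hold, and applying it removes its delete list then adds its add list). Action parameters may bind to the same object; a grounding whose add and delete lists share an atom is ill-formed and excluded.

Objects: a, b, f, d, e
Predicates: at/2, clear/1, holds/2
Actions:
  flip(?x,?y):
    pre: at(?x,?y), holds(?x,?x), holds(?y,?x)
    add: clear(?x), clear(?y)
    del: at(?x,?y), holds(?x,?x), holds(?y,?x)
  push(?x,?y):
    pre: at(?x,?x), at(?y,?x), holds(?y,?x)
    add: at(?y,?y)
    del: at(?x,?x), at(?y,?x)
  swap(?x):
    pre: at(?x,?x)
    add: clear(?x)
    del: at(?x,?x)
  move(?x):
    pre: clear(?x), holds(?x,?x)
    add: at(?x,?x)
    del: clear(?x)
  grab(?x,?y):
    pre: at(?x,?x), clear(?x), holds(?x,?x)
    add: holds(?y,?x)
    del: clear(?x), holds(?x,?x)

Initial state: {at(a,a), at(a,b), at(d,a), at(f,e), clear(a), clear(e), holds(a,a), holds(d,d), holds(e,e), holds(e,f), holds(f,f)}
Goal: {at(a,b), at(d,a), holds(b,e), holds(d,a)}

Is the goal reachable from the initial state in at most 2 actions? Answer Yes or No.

No

1. move(e)  →  {at(a,a), at(a,b), at(d,a), at(e,e), at(f,e), clear(a), holds(a,a), holds(d,d), holds(e,e), holds(e,f), holds(f,f)}
2. flip(f,e)  →  {at(a,a), at(a,b), at(d,a), at(e,e), clear(a), clear(e), clear(f), holds(a,a), holds(d,d), holds(e,e)}
3. grab(a,d)  →  {at(a,a), at(a,b), at(d,a), at(e,e), clear(e), clear(f), holds(d,a), holds(d,d), holds(e,e)}
4. grab(e,b)  →  {at(a,a), at(a,b), at(d,a), at(e,e), clear(f), holds(b,e), holds(d,a), holds(d,d)}
optimal plan length = 4; 4 > 2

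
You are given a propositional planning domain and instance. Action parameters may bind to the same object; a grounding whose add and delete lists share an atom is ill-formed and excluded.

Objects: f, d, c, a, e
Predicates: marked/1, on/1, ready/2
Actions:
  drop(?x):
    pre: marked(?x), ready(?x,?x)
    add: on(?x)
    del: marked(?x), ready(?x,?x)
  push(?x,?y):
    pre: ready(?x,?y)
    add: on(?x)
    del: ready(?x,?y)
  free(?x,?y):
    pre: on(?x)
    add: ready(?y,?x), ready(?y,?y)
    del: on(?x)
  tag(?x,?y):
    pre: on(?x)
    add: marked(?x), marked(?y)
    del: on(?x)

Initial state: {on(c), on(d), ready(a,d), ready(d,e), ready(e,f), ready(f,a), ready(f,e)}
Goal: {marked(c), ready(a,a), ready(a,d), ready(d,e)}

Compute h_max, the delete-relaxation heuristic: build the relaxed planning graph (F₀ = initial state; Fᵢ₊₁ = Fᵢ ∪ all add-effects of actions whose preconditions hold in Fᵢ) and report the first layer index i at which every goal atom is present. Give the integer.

F0 = init (7 atoms)
F1 = F0 ∪ {marked(a), marked(c), marked(d), marked(e), marked(f), on(a), on(e), on(f), ready(a,a), ready(a,c), ready(c,c), ready(c,d), ready(d,c), ready(d,d), ready(e,c), ready(e,d), ready(e,e), ready(f,c), ready(f,d), ready(f,f)}  (27 atoms)
goal ⊆ F1  ⇒  h_max = 1

1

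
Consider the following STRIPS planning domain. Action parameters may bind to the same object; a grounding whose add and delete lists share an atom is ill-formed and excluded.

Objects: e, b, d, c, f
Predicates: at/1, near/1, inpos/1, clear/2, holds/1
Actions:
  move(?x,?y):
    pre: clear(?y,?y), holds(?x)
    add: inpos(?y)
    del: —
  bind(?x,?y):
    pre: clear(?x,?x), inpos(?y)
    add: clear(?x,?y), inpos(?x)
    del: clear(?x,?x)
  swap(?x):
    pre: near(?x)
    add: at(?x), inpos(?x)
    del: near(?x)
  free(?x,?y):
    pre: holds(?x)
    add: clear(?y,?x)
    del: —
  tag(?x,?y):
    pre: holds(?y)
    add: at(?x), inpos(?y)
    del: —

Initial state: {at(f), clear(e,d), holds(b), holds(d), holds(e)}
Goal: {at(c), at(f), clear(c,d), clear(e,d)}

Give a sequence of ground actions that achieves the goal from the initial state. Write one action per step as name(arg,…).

1. free(d,c)  →  {at(f), clear(c,d), clear(e,d), holds(b), holds(d), holds(e)}
2. tag(c,e)  →  {at(c), at(f), clear(c,d), clear(e,d), holds(b), holds(d), holds(e), inpos(e)}

free(d,c); tag(c,e)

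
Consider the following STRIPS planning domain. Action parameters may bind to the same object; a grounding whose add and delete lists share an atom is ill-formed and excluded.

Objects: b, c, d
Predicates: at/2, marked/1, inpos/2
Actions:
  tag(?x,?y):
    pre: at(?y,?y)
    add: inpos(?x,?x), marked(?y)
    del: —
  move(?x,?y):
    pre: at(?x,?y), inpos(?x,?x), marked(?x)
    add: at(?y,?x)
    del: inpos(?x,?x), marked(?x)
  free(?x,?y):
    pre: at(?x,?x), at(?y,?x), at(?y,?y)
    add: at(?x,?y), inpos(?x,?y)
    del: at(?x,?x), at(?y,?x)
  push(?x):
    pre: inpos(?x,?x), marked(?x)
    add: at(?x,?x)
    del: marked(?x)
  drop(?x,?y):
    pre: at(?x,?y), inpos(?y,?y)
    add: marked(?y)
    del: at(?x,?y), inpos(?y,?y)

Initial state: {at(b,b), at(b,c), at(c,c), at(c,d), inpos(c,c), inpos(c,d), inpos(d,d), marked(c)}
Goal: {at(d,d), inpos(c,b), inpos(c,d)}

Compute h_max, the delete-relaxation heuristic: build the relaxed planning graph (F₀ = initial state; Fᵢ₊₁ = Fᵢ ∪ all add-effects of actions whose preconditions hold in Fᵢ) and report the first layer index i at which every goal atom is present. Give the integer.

F0 = init (8 atoms)
F1 = F0 ∪ {at(c,b), at(d,c), inpos(b,b), inpos(c,b), marked(b), marked(d)}  (14 atoms)
F2 = F1 ∪ {at(d,d), inpos(b,c)}  (16 atoms)
goal ⊆ F2  ⇒  h_max = 2

2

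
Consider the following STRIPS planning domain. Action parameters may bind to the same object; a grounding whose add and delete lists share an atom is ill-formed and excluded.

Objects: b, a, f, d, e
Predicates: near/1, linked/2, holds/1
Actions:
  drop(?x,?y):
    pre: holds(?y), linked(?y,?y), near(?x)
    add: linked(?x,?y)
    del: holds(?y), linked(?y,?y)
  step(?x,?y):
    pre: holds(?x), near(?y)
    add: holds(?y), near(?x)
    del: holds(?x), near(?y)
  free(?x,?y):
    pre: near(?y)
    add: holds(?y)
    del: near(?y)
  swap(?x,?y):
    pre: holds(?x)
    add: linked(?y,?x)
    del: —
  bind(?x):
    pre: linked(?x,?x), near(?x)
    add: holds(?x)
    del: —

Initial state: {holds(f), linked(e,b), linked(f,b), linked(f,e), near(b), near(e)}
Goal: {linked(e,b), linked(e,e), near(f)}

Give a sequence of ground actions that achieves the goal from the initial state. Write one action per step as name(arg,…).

step(f,e); swap(e,e)

1. step(f,e)  →  {holds(e), linked(e,b), linked(f,b), linked(f,e), near(b), near(f)}
2. swap(e,e)  →  {holds(e), linked(e,b), linked(e,e), linked(f,b), linked(f,e), near(b), near(f)}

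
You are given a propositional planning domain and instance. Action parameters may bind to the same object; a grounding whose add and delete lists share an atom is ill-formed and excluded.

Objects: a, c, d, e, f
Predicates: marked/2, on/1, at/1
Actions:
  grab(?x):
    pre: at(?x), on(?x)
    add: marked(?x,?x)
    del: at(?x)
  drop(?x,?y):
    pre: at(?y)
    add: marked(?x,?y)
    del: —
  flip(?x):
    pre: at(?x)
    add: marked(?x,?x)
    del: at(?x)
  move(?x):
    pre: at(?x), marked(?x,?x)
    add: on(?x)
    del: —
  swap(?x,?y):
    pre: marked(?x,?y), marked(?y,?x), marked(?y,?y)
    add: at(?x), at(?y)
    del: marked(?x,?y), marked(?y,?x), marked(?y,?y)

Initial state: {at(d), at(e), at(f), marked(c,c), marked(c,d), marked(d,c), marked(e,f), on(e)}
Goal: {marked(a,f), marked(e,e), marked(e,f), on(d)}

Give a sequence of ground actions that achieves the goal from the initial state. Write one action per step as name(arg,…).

1. grab(e)  →  {at(d), at(f), marked(c,c), marked(c,d), marked(d,c), marked(e,e), marked(e,f), on(e)}
2. drop(a,f)  →  {at(d), at(f), marked(a,f), marked(c,c), marked(c,d), marked(d,c), marked(e,e), marked(e,f), on(e)}
3. drop(d,d)  →  {at(d), at(f), marked(a,f), marked(c,c), marked(c,d), marked(d,c), marked(d,d), marked(e,e), marked(e,f), on(e)}
4. move(d)  →  {at(d), at(f), marked(a,f), marked(c,c), marked(c,d), marked(d,c), marked(d,d), marked(e,e), marked(e,f), on(d), on(e)}

grab(e); drop(a,f); drop(d,d); move(d)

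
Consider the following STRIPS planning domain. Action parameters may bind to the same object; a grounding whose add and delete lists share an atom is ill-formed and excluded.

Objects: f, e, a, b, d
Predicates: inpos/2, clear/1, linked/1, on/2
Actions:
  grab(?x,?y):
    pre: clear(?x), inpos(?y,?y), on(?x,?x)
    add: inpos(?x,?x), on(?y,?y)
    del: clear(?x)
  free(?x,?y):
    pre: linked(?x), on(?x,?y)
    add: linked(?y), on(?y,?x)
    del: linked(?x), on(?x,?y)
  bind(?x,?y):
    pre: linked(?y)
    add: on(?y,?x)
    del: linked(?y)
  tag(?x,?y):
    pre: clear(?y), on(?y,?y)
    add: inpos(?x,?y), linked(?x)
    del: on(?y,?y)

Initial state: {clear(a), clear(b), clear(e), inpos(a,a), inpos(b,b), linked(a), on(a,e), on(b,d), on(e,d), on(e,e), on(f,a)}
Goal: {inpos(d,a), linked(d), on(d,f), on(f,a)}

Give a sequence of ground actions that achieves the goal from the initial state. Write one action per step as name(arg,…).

bind(a,a); tag(d,e); bind(f,d); tag(d,a)

1. bind(a,a)  →  {clear(a), clear(b), clear(e), inpos(a,a), inpos(b,b), on(a,a), on(a,e), on(b,d), on(e,d), on(e,e), on(f,a)}
2. tag(d,e)  →  {clear(a), clear(b), clear(e), inpos(a,a), inpos(b,b), inpos(d,e), linked(d), on(a,a), on(a,e), on(b,d), on(e,d), on(f,a)}
3. bind(f,d)  →  {clear(a), clear(b), clear(e), inpos(a,a), inpos(b,b), inpos(d,e), on(a,a), on(a,e), on(b,d), on(d,f), on(e,d), on(f,a)}
4. tag(d,a)  →  {clear(a), clear(b), clear(e), inpos(a,a), inpos(b,b), inpos(d,a), inpos(d,e), linked(d), on(a,e), on(b,d), on(d,f), on(e,d), on(f,a)}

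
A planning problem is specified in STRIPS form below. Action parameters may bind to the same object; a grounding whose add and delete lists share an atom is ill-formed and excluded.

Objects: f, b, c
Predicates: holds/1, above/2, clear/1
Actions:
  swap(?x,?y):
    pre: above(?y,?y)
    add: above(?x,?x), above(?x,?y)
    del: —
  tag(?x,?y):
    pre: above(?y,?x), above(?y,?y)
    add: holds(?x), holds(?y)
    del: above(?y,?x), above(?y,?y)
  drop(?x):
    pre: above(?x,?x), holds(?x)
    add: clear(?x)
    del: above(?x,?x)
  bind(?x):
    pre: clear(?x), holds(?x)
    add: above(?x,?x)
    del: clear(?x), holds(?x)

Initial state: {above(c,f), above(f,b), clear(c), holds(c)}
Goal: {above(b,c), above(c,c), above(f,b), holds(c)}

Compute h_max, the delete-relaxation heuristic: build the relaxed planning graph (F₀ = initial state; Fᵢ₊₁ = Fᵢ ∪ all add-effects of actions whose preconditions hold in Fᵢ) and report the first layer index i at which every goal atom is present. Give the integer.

2

F0 = init (4 atoms)
F1 = F0 ∪ {above(c,c)}  (5 atoms)
F2 = F1 ∪ {above(b,b), above(b,c), above(f,c), above(f,f), holds(f)}  (10 atoms)
goal ⊆ F2  ⇒  h_max = 2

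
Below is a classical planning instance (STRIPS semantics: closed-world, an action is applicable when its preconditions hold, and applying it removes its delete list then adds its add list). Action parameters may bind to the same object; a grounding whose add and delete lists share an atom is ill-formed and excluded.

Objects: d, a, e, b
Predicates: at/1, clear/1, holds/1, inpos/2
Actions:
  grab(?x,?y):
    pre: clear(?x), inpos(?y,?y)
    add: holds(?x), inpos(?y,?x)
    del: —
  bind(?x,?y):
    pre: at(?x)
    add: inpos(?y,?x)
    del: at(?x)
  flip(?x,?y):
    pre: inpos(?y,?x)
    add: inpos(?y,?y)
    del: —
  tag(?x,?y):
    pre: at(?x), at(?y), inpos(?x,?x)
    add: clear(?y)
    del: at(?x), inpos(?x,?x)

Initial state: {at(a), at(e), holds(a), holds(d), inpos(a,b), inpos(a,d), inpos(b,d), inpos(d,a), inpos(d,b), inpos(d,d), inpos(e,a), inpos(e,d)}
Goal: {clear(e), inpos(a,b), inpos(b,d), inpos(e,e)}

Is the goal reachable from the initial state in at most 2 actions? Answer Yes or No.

No

1. flip(d,a)  →  {at(a), at(e), holds(a), holds(d), inpos(a,a), inpos(a,b), inpos(a,d), inpos(b,d), inpos(d,a), inpos(d,b), inpos(d,d), inpos(e,a), inpos(e,d)}
2. flip(d,e)  →  {at(a), at(e), holds(a), holds(d), inpos(a,a), inpos(a,b), inpos(a,d), inpos(b,d), inpos(d,a), inpos(d,b), inpos(d,d), inpos(e,a), inpos(e,d), inpos(e,e)}
3. tag(a,e)  →  {at(e), clear(e), holds(a), holds(d), inpos(a,b), inpos(a,d), inpos(b,d), inpos(d,a), inpos(d,b), inpos(d,d), inpos(e,a), inpos(e,d), inpos(e,e)}
optimal plan length = 3; 3 > 2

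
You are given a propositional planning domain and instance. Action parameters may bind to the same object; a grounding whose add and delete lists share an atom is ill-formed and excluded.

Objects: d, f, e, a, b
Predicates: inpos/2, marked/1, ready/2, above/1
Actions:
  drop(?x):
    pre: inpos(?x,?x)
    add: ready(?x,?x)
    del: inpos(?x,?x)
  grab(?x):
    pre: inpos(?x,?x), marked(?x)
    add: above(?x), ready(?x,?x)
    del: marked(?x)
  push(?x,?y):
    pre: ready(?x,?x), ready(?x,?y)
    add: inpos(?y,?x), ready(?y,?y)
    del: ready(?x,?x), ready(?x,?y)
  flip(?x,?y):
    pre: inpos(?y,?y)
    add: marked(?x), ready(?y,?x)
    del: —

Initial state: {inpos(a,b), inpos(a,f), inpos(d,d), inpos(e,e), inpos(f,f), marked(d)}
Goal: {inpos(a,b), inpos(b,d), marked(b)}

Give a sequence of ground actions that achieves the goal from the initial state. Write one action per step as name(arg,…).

1. grab(d)  →  {above(d), inpos(a,b), inpos(a,f), inpos(d,d), inpos(e,e), inpos(f,f), ready(d,d)}
2. flip(b,d)  →  {above(d), inpos(a,b), inpos(a,f), inpos(d,d), inpos(e,e), inpos(f,f), marked(b), ready(d,b), ready(d,d)}
3. push(d,b)  →  {above(d), inpos(a,b), inpos(a,f), inpos(b,d), inpos(d,d), inpos(e,e), inpos(f,f), marked(b), ready(b,b)}

grab(d); flip(b,d); push(d,b)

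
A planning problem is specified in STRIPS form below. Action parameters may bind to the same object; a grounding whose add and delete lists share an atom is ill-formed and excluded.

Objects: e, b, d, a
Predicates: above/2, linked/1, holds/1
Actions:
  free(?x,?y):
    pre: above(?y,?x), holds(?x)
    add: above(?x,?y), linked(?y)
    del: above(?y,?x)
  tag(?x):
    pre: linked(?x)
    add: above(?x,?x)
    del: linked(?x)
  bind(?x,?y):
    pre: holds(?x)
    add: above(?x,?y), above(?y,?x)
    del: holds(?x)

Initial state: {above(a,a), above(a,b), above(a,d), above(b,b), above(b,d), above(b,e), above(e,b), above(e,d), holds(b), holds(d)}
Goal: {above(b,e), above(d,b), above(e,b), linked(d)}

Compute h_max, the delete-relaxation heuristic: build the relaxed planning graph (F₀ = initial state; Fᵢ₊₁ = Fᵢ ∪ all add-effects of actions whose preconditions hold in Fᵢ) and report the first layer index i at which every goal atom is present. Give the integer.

F0 = init (10 atoms)
F1 = F0 ∪ {above(b,a), above(d,a), above(d,b), above(d,d), above(d,e), linked(a), linked(b), linked(e)}  (18 atoms)
F2 = F1 ∪ {above(e,e), linked(d)}  (20 atoms)
goal ⊆ F2  ⇒  h_max = 2

2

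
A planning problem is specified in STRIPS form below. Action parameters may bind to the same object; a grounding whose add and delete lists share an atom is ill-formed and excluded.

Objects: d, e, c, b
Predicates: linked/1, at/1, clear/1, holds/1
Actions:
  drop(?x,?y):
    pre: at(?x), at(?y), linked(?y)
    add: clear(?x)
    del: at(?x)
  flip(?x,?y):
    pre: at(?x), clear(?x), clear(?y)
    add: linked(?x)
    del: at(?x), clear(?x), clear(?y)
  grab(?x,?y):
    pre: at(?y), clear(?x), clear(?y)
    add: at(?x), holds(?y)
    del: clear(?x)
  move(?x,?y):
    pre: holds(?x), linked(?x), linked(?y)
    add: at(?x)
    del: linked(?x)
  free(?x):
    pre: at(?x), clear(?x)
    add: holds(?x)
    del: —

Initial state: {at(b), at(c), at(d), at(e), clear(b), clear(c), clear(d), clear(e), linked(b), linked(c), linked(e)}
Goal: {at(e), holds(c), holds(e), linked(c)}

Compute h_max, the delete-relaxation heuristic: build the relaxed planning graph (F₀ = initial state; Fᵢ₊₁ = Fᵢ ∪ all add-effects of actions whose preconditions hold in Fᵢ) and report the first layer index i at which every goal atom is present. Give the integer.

1

F0 = init (11 atoms)
F1 = F0 ∪ {holds(b), holds(c), holds(d), holds(e), linked(d)}  (16 atoms)
goal ⊆ F1  ⇒  h_max = 1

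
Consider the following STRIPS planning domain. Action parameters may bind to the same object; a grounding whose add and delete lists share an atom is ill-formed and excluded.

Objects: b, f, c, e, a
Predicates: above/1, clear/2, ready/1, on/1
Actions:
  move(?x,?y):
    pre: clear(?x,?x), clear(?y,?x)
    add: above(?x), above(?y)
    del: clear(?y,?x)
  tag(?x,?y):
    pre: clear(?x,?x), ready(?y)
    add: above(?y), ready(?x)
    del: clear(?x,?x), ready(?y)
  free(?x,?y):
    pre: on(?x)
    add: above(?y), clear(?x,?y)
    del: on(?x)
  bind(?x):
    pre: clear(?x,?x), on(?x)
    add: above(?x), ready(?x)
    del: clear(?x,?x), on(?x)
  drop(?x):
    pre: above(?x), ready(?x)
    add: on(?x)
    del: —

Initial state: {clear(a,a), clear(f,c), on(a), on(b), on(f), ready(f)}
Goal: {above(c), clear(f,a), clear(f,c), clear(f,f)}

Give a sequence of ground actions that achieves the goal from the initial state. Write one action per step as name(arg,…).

free(b,c); free(f,f); drop(f); free(f,a)

1. free(b,c)  →  {above(c), clear(a,a), clear(b,c), clear(f,c), on(a), on(f), ready(f)}
2. free(f,f)  →  {above(c), above(f), clear(a,a), clear(b,c), clear(f,c), clear(f,f), on(a), ready(f)}
3. drop(f)  →  {above(c), above(f), clear(a,a), clear(b,c), clear(f,c), clear(f,f), on(a), on(f), ready(f)}
4. free(f,a)  →  {above(a), above(c), above(f), clear(a,a), clear(b,c), clear(f,a), clear(f,c), clear(f,f), on(a), ready(f)}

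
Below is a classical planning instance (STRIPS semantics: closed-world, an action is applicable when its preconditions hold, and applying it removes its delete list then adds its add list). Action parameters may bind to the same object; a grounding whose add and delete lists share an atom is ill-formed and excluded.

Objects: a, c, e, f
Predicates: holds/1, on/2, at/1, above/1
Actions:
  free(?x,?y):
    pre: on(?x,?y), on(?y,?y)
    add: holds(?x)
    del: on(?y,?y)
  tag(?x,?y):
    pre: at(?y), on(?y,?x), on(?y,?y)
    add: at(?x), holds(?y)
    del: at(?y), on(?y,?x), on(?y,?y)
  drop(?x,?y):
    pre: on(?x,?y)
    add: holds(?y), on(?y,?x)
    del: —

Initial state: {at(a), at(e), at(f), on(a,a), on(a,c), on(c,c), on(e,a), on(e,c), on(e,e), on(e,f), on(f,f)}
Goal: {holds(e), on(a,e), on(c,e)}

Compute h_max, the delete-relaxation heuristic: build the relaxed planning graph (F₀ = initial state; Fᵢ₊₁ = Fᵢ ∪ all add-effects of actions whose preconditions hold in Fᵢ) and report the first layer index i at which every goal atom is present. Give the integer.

1

F0 = init (11 atoms)
F1 = F0 ∪ {at(c), holds(a), holds(c), holds(e), holds(f), on(a,e), on(c,a), on(c,e), on(f,e)}  (20 atoms)
goal ⊆ F1  ⇒  h_max = 1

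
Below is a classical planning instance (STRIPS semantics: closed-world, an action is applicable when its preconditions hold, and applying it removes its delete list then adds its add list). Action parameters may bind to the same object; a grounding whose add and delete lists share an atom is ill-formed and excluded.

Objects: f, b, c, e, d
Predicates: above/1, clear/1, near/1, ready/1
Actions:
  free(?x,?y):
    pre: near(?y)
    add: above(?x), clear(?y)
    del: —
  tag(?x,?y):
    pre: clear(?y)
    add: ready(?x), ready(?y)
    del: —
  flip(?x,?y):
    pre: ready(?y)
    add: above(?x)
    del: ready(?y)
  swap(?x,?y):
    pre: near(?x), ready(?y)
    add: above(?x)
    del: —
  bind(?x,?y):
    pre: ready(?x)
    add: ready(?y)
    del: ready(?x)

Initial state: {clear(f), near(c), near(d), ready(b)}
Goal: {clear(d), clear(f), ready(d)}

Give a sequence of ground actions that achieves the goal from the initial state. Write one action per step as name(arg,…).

free(f,d); tag(f,d)

1. free(f,d)  →  {above(f), clear(d), clear(f), near(c), near(d), ready(b)}
2. tag(f,d)  →  {above(f), clear(d), clear(f), near(c), near(d), ready(b), ready(d), ready(f)}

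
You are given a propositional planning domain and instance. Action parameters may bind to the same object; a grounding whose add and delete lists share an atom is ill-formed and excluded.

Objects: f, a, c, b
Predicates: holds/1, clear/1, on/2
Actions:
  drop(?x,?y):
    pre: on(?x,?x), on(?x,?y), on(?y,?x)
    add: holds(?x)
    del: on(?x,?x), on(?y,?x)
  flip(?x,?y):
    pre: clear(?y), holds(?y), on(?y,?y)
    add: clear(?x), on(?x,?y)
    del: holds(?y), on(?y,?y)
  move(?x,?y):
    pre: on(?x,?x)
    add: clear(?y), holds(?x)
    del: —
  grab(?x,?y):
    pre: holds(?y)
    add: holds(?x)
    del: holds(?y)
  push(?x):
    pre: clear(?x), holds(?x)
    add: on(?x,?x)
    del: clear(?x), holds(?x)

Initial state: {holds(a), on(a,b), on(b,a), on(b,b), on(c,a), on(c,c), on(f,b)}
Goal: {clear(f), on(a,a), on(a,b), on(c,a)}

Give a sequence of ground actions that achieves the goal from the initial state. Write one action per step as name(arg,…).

move(c,f); move(c,a); push(a)

1. move(c,f)  →  {clear(f), holds(a), holds(c), on(a,b), on(b,a), on(b,b), on(c,a), on(c,c), on(f,b)}
2. move(c,a)  →  {clear(a), clear(f), holds(a), holds(c), on(a,b), on(b,a), on(b,b), on(c,a), on(c,c), on(f,b)}
3. push(a)  →  {clear(f), holds(c), on(a,a), on(a,b), on(b,a), on(b,b), on(c,a), on(c,c), on(f,b)}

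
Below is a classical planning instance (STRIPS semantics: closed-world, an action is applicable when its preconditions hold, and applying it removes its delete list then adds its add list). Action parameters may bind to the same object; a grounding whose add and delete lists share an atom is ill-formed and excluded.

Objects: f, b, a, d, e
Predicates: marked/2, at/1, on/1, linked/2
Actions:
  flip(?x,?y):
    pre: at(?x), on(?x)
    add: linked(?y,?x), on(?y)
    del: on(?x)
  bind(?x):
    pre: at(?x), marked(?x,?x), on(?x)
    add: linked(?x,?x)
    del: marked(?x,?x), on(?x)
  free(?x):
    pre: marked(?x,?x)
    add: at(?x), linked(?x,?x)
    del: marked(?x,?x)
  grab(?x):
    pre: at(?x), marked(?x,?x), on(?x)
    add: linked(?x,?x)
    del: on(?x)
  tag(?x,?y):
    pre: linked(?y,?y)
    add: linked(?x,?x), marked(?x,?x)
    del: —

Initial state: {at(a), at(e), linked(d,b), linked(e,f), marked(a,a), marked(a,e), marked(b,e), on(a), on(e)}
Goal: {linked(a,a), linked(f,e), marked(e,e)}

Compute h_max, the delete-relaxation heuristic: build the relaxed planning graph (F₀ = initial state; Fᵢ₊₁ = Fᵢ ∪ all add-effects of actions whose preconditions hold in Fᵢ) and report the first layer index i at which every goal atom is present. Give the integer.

F0 = init (9 atoms)
F1 = F0 ∪ {linked(a,a), linked(a,e), linked(b,a), linked(b,e), linked(d,a), linked(d,e), linked(e,a), linked(f,a), linked(f,e), on(b), on(d), on(f)}  (21 atoms)
F2 = F1 ∪ {linked(b,b), linked(d,d), linked(e,e), linked(f,f), marked(b,b), marked(d,d), marked(e,e), marked(f,f)}  (29 atoms)
goal ⊆ F2  ⇒  h_max = 2

2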